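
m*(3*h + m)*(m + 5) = 3*h*m^2 + 15*h*m + m^3 + 5*m^2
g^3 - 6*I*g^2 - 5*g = g*(g - 5*I)*(g - I)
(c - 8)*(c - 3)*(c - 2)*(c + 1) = c^4 - 12*c^3 + 33*c^2 - 2*c - 48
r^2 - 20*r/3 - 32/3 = (r - 8)*(r + 4/3)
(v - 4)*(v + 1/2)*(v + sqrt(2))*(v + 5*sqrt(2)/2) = v^4 - 7*v^3/2 + 7*sqrt(2)*v^3/2 - 49*sqrt(2)*v^2/4 + 3*v^2 - 35*v/2 - 7*sqrt(2)*v - 10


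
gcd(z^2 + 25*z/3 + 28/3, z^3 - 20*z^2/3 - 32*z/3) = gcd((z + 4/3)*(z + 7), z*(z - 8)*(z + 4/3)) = z + 4/3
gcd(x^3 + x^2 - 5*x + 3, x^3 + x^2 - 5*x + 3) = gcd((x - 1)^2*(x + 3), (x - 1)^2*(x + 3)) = x^3 + x^2 - 5*x + 3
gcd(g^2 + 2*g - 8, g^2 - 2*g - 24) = g + 4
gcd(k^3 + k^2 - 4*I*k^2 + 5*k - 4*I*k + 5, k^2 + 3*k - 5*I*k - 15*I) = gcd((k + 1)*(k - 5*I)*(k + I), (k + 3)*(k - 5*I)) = k - 5*I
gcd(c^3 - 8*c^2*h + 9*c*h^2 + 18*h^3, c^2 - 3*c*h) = c - 3*h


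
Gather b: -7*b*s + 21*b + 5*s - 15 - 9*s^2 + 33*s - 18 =b*(21 - 7*s) - 9*s^2 + 38*s - 33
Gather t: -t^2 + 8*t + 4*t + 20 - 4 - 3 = -t^2 + 12*t + 13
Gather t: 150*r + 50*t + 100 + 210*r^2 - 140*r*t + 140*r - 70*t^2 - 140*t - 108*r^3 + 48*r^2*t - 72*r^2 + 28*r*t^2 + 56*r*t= -108*r^3 + 138*r^2 + 290*r + t^2*(28*r - 70) + t*(48*r^2 - 84*r - 90) + 100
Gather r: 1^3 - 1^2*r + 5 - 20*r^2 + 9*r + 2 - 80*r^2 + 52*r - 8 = -100*r^2 + 60*r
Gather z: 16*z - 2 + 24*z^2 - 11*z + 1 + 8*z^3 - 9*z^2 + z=8*z^3 + 15*z^2 + 6*z - 1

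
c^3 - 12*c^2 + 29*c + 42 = (c - 7)*(c - 6)*(c + 1)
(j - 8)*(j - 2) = j^2 - 10*j + 16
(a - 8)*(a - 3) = a^2 - 11*a + 24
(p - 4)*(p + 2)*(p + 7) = p^3 + 5*p^2 - 22*p - 56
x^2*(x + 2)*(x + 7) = x^4 + 9*x^3 + 14*x^2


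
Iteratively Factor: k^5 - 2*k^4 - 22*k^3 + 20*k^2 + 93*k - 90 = (k + 3)*(k^4 - 5*k^3 - 7*k^2 + 41*k - 30) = (k - 2)*(k + 3)*(k^3 - 3*k^2 - 13*k + 15) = (k - 5)*(k - 2)*(k + 3)*(k^2 + 2*k - 3) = (k - 5)*(k - 2)*(k + 3)^2*(k - 1)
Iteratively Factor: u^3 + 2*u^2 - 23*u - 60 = (u + 4)*(u^2 - 2*u - 15) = (u + 3)*(u + 4)*(u - 5)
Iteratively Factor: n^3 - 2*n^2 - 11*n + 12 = (n + 3)*(n^2 - 5*n + 4) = (n - 1)*(n + 3)*(n - 4)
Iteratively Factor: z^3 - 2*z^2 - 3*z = (z + 1)*(z^2 - 3*z) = z*(z + 1)*(z - 3)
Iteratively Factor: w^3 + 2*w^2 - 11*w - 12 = (w + 4)*(w^2 - 2*w - 3) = (w - 3)*(w + 4)*(w + 1)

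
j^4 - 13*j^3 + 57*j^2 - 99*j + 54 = (j - 6)*(j - 3)^2*(j - 1)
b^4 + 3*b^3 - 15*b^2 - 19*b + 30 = (b - 3)*(b - 1)*(b + 2)*(b + 5)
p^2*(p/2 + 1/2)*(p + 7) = p^4/2 + 4*p^3 + 7*p^2/2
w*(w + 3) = w^2 + 3*w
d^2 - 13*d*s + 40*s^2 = (d - 8*s)*(d - 5*s)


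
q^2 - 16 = (q - 4)*(q + 4)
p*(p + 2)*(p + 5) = p^3 + 7*p^2 + 10*p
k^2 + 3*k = k*(k + 3)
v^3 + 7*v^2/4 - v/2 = v*(v - 1/4)*(v + 2)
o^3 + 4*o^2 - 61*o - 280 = (o - 8)*(o + 5)*(o + 7)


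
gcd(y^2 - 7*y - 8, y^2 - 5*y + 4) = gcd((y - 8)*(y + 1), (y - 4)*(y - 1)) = 1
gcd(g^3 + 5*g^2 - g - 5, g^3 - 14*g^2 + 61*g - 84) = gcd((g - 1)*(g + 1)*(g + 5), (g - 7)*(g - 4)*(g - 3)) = 1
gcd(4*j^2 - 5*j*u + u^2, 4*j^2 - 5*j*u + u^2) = 4*j^2 - 5*j*u + u^2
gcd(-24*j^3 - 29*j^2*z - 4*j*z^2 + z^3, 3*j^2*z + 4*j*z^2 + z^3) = 3*j^2 + 4*j*z + z^2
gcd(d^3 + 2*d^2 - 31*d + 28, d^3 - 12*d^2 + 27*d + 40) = 1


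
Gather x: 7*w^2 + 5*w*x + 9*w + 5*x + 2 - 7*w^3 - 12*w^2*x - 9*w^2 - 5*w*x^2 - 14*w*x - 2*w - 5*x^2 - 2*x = -7*w^3 - 2*w^2 + 7*w + x^2*(-5*w - 5) + x*(-12*w^2 - 9*w + 3) + 2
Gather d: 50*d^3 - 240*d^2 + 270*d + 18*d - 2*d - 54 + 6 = 50*d^3 - 240*d^2 + 286*d - 48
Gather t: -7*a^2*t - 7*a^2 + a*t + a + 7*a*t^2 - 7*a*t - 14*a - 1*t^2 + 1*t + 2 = -7*a^2 - 13*a + t^2*(7*a - 1) + t*(-7*a^2 - 6*a + 1) + 2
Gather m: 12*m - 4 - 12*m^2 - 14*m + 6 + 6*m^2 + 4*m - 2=-6*m^2 + 2*m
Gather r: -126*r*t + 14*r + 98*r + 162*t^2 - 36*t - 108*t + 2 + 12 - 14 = r*(112 - 126*t) + 162*t^2 - 144*t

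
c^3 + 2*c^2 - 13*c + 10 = (c - 2)*(c - 1)*(c + 5)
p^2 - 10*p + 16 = (p - 8)*(p - 2)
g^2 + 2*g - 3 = (g - 1)*(g + 3)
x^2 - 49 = (x - 7)*(x + 7)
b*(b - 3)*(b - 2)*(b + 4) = b^4 - b^3 - 14*b^2 + 24*b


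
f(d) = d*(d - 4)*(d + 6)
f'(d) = d*(d - 4) + d*(d + 6) + (d - 4)*(d + 6) = 3*d^2 + 4*d - 24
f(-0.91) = 22.74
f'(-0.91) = -25.16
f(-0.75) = 18.70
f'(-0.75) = -25.31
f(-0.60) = 14.90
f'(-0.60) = -25.32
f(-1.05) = 26.25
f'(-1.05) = -24.89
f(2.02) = -32.08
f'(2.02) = -3.68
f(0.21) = -4.94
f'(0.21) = -23.03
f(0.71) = -15.67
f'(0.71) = -19.65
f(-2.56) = 57.77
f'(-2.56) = -14.58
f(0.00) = 0.00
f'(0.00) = -24.00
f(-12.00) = -1152.00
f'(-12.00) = 360.00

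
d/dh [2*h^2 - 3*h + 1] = 4*h - 3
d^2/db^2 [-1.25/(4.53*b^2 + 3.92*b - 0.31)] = (51.30225*b^2 + 44.394*b - 1.25*(9.06*b + 3.92)*(18.12*b + 7.84) - 3.51075)/(4.53*b^2 + 3.92*b - 0.31)^3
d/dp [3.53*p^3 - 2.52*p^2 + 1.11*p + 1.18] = 10.59*p^2 - 5.04*p + 1.11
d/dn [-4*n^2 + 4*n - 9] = 4 - 8*n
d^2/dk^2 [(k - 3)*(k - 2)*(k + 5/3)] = 6*k - 20/3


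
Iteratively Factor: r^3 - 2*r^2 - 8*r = (r - 4)*(r^2 + 2*r) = r*(r - 4)*(r + 2)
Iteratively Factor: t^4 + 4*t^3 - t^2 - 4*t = (t + 4)*(t^3 - t) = t*(t + 4)*(t^2 - 1) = t*(t - 1)*(t + 4)*(t + 1)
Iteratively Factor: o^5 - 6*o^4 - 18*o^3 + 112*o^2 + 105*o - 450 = (o + 3)*(o^4 - 9*o^3 + 9*o^2 + 85*o - 150) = (o + 3)^2*(o^3 - 12*o^2 + 45*o - 50) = (o - 2)*(o + 3)^2*(o^2 - 10*o + 25) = (o - 5)*(o - 2)*(o + 3)^2*(o - 5)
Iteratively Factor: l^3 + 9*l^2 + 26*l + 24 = (l + 3)*(l^2 + 6*l + 8) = (l + 3)*(l + 4)*(l + 2)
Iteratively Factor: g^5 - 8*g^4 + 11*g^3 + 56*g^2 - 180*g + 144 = (g + 3)*(g^4 - 11*g^3 + 44*g^2 - 76*g + 48) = (g - 3)*(g + 3)*(g^3 - 8*g^2 + 20*g - 16) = (g - 3)*(g - 2)*(g + 3)*(g^2 - 6*g + 8) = (g - 4)*(g - 3)*(g - 2)*(g + 3)*(g - 2)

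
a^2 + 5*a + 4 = (a + 1)*(a + 4)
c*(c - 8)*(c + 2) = c^3 - 6*c^2 - 16*c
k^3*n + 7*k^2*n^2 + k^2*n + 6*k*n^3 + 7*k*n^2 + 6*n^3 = (k + n)*(k + 6*n)*(k*n + n)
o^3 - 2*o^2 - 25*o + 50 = (o - 5)*(o - 2)*(o + 5)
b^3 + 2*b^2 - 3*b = b*(b - 1)*(b + 3)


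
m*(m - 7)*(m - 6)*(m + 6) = m^4 - 7*m^3 - 36*m^2 + 252*m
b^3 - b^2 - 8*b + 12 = (b - 2)^2*(b + 3)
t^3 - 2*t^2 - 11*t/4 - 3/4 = (t - 3)*(t + 1/2)^2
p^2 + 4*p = p*(p + 4)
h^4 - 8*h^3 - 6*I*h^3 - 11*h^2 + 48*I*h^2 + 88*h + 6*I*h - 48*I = (h - 8)*(h - 3*I)*(h - 2*I)*(h - I)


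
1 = 1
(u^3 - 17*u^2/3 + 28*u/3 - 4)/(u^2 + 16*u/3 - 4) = (u^2 - 5*u + 6)/(u + 6)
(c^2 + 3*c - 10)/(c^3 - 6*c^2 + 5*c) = (c^2 + 3*c - 10)/(c*(c^2 - 6*c + 5))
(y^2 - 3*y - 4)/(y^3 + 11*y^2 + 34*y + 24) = (y - 4)/(y^2 + 10*y + 24)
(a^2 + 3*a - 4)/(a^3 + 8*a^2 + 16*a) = (a - 1)/(a*(a + 4))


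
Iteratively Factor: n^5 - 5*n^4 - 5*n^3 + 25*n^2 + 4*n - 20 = (n - 5)*(n^4 - 5*n^2 + 4) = (n - 5)*(n + 1)*(n^3 - n^2 - 4*n + 4) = (n - 5)*(n - 2)*(n + 1)*(n^2 + n - 2) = (n - 5)*(n - 2)*(n - 1)*(n + 1)*(n + 2)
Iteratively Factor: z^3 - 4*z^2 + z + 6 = (z + 1)*(z^2 - 5*z + 6) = (z - 2)*(z + 1)*(z - 3)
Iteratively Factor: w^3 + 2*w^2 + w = (w)*(w^2 + 2*w + 1) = w*(w + 1)*(w + 1)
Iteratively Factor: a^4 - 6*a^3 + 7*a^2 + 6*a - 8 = (a - 2)*(a^3 - 4*a^2 - a + 4) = (a - 4)*(a - 2)*(a^2 - 1) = (a - 4)*(a - 2)*(a + 1)*(a - 1)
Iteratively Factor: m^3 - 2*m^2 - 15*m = (m - 5)*(m^2 + 3*m) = m*(m - 5)*(m + 3)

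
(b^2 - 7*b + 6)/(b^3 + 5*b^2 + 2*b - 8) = (b - 6)/(b^2 + 6*b + 8)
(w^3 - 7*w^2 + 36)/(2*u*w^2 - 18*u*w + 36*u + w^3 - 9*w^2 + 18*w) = (w + 2)/(2*u + w)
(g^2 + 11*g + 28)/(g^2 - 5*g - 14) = (g^2 + 11*g + 28)/(g^2 - 5*g - 14)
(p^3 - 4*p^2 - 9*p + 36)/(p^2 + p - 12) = (p^2 - p - 12)/(p + 4)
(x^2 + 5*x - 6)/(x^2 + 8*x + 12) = (x - 1)/(x + 2)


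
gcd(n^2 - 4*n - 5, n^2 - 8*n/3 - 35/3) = n - 5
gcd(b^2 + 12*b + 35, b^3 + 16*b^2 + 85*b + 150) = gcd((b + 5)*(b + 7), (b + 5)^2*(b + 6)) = b + 5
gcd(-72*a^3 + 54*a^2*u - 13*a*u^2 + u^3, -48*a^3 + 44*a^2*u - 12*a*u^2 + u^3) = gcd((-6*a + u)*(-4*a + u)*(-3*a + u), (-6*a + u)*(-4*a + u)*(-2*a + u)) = 24*a^2 - 10*a*u + u^2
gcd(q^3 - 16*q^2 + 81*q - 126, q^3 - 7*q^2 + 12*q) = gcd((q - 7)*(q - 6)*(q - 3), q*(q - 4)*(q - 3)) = q - 3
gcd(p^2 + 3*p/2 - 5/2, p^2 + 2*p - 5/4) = p + 5/2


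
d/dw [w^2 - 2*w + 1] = 2*w - 2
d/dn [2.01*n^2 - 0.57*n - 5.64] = 4.02*n - 0.57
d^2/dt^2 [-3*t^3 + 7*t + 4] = -18*t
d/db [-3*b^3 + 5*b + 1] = 5 - 9*b^2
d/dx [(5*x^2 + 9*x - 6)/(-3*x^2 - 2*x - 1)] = (17*x^2 - 46*x - 21)/(9*x^4 + 12*x^3 + 10*x^2 + 4*x + 1)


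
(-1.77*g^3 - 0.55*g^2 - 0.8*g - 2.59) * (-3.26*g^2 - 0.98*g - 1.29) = 5.7702*g^5 + 3.5276*g^4 + 5.4303*g^3 + 9.9369*g^2 + 3.5702*g + 3.3411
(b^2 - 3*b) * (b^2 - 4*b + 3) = b^4 - 7*b^3 + 15*b^2 - 9*b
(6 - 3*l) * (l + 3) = -3*l^2 - 3*l + 18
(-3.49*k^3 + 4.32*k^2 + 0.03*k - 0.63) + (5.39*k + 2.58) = -3.49*k^3 + 4.32*k^2 + 5.42*k + 1.95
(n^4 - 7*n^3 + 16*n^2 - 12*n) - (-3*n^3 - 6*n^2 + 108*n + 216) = n^4 - 4*n^3 + 22*n^2 - 120*n - 216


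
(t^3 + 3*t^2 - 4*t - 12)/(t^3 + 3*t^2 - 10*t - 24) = (t^2 + t - 6)/(t^2 + t - 12)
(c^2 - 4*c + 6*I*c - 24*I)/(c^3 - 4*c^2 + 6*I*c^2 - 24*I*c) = 1/c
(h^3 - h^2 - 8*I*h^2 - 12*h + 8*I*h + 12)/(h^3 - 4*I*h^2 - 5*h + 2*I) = (h^2 - h*(1 + 6*I) + 6*I)/(h^2 - 2*I*h - 1)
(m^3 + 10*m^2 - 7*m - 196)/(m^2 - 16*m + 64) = (m^3 + 10*m^2 - 7*m - 196)/(m^2 - 16*m + 64)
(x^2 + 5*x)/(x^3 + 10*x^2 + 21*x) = (x + 5)/(x^2 + 10*x + 21)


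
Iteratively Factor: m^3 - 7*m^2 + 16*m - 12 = (m - 3)*(m^2 - 4*m + 4) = (m - 3)*(m - 2)*(m - 2)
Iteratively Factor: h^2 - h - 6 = (h - 3)*(h + 2)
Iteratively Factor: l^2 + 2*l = (l)*(l + 2)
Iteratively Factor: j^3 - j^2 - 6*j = (j - 3)*(j^2 + 2*j) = j*(j - 3)*(j + 2)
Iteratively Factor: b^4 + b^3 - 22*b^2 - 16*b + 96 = (b - 2)*(b^3 + 3*b^2 - 16*b - 48) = (b - 2)*(b + 4)*(b^2 - b - 12) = (b - 4)*(b - 2)*(b + 4)*(b + 3)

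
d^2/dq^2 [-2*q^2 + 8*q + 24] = -4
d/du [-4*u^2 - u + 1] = -8*u - 1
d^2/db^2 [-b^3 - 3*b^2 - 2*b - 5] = -6*b - 6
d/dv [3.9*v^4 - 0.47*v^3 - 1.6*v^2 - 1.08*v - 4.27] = 15.6*v^3 - 1.41*v^2 - 3.2*v - 1.08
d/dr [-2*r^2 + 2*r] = 2 - 4*r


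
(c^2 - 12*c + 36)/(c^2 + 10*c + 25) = (c^2 - 12*c + 36)/(c^2 + 10*c + 25)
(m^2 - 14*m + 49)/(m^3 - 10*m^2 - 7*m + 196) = 1/(m + 4)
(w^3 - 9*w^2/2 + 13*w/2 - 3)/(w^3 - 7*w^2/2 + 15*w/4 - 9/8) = 4*(w^2 - 3*w + 2)/(4*w^2 - 8*w + 3)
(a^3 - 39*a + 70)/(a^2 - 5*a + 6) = (a^2 + 2*a - 35)/(a - 3)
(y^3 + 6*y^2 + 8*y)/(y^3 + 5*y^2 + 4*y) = (y + 2)/(y + 1)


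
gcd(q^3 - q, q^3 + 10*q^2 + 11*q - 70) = 1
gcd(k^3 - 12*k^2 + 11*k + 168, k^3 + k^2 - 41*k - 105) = k^2 - 4*k - 21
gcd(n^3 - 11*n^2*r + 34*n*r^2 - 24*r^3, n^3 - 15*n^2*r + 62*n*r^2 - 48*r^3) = n^2 - 7*n*r + 6*r^2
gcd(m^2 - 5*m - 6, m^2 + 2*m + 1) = m + 1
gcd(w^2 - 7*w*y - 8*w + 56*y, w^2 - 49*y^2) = -w + 7*y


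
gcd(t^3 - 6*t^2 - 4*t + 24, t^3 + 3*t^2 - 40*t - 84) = t^2 - 4*t - 12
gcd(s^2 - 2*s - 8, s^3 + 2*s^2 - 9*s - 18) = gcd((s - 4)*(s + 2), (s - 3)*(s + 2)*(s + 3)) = s + 2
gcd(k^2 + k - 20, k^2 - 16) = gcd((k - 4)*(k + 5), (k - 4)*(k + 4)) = k - 4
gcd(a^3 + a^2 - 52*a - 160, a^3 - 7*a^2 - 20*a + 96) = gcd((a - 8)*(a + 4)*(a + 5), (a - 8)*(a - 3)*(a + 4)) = a^2 - 4*a - 32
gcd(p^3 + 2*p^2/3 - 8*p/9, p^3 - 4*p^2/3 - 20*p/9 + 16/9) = p^2 + 2*p/3 - 8/9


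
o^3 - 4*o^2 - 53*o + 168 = (o - 8)*(o - 3)*(o + 7)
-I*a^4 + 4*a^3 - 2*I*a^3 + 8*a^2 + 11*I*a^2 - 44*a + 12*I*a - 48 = (a - 3)*(a + 4)*(a + 4*I)*(-I*a - I)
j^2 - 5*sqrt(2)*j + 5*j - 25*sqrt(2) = (j + 5)*(j - 5*sqrt(2))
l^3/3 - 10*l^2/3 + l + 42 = (l/3 + 1)*(l - 7)*(l - 6)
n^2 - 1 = (n - 1)*(n + 1)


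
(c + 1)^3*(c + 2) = c^4 + 5*c^3 + 9*c^2 + 7*c + 2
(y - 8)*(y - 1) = y^2 - 9*y + 8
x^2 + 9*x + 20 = (x + 4)*(x + 5)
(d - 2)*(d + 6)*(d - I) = d^3 + 4*d^2 - I*d^2 - 12*d - 4*I*d + 12*I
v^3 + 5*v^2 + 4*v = v*(v + 1)*(v + 4)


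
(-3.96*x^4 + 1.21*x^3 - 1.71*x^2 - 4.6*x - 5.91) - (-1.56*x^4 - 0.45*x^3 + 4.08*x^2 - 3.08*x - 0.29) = -2.4*x^4 + 1.66*x^3 - 5.79*x^2 - 1.52*x - 5.62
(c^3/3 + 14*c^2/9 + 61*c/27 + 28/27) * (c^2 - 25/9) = c^5/3 + 14*c^4/9 + 4*c^3/3 - 266*c^2/81 - 1525*c/243 - 700/243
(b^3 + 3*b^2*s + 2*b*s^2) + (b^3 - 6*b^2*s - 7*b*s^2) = 2*b^3 - 3*b^2*s - 5*b*s^2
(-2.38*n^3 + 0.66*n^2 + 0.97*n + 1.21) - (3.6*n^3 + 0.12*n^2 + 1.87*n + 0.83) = -5.98*n^3 + 0.54*n^2 - 0.9*n + 0.38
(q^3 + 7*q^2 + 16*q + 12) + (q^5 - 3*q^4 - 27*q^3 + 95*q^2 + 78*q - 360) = q^5 - 3*q^4 - 26*q^3 + 102*q^2 + 94*q - 348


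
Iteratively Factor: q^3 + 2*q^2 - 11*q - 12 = (q + 1)*(q^2 + q - 12) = (q - 3)*(q + 1)*(q + 4)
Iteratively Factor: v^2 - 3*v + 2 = (v - 2)*(v - 1)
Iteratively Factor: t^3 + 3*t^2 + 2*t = (t)*(t^2 + 3*t + 2) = t*(t + 2)*(t + 1)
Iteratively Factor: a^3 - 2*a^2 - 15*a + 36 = (a - 3)*(a^2 + a - 12) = (a - 3)^2*(a + 4)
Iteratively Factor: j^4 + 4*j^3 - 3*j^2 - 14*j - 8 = (j + 4)*(j^3 - 3*j - 2) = (j + 1)*(j + 4)*(j^2 - j - 2) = (j + 1)^2*(j + 4)*(j - 2)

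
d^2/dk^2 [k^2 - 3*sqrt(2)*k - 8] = 2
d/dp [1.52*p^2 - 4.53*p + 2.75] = 3.04*p - 4.53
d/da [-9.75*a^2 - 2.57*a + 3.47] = -19.5*a - 2.57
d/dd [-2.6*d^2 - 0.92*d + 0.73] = -5.2*d - 0.92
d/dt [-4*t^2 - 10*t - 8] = -8*t - 10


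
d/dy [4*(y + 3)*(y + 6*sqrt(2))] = 8*y + 12 + 24*sqrt(2)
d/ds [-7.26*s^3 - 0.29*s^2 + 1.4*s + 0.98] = -21.78*s^2 - 0.58*s + 1.4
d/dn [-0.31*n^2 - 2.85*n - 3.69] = -0.62*n - 2.85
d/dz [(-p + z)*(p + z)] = 2*z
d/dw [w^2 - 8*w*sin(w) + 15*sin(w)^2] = -8*w*cos(w) + 2*w - 8*sin(w) + 15*sin(2*w)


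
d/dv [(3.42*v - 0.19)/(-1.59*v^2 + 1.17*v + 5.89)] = (5.4378*v^2 - 0.6042*v + 20.3661)/(2.5281*v^4 - 3.7206*v^3 - 17.3613*v^2 + 13.7826*v + 34.6921)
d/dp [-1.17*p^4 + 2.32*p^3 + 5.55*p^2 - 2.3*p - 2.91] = -4.68*p^3 + 6.96*p^2 + 11.1*p - 2.3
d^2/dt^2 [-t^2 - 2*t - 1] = -2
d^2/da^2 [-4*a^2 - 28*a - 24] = -8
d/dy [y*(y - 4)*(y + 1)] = 3*y^2 - 6*y - 4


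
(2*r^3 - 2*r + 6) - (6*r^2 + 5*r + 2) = 2*r^3 - 6*r^2 - 7*r + 4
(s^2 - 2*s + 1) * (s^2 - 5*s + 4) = s^4 - 7*s^3 + 15*s^2 - 13*s + 4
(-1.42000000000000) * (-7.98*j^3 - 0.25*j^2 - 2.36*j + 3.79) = 11.3316*j^3 + 0.355*j^2 + 3.3512*j - 5.3818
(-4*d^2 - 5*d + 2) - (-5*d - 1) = 3 - 4*d^2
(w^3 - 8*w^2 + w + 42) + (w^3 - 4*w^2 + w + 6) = 2*w^3 - 12*w^2 + 2*w + 48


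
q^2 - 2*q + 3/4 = (q - 3/2)*(q - 1/2)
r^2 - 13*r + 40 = (r - 8)*(r - 5)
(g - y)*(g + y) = g^2 - y^2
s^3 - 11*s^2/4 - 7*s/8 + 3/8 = (s - 3)*(s - 1/4)*(s + 1/2)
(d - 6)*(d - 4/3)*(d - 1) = d^3 - 25*d^2/3 + 46*d/3 - 8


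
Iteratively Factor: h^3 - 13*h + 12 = (h - 3)*(h^2 + 3*h - 4) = (h - 3)*(h + 4)*(h - 1)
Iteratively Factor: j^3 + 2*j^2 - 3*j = (j)*(j^2 + 2*j - 3) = j*(j - 1)*(j + 3)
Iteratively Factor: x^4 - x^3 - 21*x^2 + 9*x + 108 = (x - 3)*(x^3 + 2*x^2 - 15*x - 36) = (x - 3)*(x + 3)*(x^2 - x - 12) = (x - 3)*(x + 3)^2*(x - 4)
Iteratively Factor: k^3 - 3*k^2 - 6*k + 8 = (k - 4)*(k^2 + k - 2) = (k - 4)*(k - 1)*(k + 2)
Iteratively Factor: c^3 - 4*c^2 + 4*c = (c)*(c^2 - 4*c + 4) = c*(c - 2)*(c - 2)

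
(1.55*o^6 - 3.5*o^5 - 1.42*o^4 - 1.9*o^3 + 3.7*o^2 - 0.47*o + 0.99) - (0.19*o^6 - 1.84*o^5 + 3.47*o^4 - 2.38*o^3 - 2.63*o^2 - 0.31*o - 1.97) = 1.36*o^6 - 1.66*o^5 - 4.89*o^4 + 0.48*o^3 + 6.33*o^2 - 0.16*o + 2.96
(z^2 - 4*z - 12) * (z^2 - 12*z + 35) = z^4 - 16*z^3 + 71*z^2 + 4*z - 420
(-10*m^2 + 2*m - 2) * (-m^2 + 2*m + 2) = 10*m^4 - 22*m^3 - 14*m^2 - 4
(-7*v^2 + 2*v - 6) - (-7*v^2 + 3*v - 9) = 3 - v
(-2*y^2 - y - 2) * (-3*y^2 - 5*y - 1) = 6*y^4 + 13*y^3 + 13*y^2 + 11*y + 2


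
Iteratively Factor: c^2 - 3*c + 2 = (c - 1)*(c - 2)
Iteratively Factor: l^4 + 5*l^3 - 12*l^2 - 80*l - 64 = (l + 4)*(l^3 + l^2 - 16*l - 16) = (l - 4)*(l + 4)*(l^2 + 5*l + 4) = (l - 4)*(l + 4)^2*(l + 1)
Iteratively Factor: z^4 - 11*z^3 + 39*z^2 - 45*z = (z - 3)*(z^3 - 8*z^2 + 15*z) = (z - 3)^2*(z^2 - 5*z) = (z - 5)*(z - 3)^2*(z)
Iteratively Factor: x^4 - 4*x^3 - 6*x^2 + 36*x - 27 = (x - 1)*(x^3 - 3*x^2 - 9*x + 27) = (x - 3)*(x - 1)*(x^2 - 9) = (x - 3)^2*(x - 1)*(x + 3)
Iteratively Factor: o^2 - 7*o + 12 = (o - 4)*(o - 3)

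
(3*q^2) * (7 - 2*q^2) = -6*q^4 + 21*q^2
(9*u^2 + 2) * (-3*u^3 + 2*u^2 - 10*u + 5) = -27*u^5 + 18*u^4 - 96*u^3 + 49*u^2 - 20*u + 10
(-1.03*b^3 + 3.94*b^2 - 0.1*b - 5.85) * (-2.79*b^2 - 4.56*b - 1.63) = 2.8737*b^5 - 6.2958*b^4 - 16.0085*b^3 + 10.3553*b^2 + 26.839*b + 9.5355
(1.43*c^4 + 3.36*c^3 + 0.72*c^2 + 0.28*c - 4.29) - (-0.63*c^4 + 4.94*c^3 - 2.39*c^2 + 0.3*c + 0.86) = 2.06*c^4 - 1.58*c^3 + 3.11*c^2 - 0.02*c - 5.15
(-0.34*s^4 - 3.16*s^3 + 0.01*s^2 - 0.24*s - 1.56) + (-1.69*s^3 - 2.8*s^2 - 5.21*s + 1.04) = -0.34*s^4 - 4.85*s^3 - 2.79*s^2 - 5.45*s - 0.52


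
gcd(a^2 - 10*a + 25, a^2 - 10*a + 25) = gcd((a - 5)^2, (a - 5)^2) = a^2 - 10*a + 25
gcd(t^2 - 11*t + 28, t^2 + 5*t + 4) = 1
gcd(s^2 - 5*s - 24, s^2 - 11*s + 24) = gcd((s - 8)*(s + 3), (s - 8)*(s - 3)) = s - 8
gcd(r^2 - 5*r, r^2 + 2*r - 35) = r - 5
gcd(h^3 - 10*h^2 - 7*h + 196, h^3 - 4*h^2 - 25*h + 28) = h^2 - 3*h - 28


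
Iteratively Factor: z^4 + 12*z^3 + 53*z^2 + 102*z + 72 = (z + 3)*(z^3 + 9*z^2 + 26*z + 24) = (z + 3)^2*(z^2 + 6*z + 8) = (z + 3)^2*(z + 4)*(z + 2)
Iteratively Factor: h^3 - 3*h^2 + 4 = (h - 2)*(h^2 - h - 2) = (h - 2)^2*(h + 1)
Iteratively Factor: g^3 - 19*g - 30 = (g + 3)*(g^2 - 3*g - 10) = (g - 5)*(g + 3)*(g + 2)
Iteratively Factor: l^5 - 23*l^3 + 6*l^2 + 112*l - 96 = (l - 1)*(l^4 + l^3 - 22*l^2 - 16*l + 96) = (l - 1)*(l + 3)*(l^3 - 2*l^2 - 16*l + 32) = (l - 4)*(l - 1)*(l + 3)*(l^2 + 2*l - 8) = (l - 4)*(l - 1)*(l + 3)*(l + 4)*(l - 2)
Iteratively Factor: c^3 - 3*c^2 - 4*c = (c + 1)*(c^2 - 4*c) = (c - 4)*(c + 1)*(c)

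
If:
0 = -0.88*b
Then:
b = 0.00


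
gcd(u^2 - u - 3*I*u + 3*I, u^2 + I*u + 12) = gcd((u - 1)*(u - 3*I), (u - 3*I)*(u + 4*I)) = u - 3*I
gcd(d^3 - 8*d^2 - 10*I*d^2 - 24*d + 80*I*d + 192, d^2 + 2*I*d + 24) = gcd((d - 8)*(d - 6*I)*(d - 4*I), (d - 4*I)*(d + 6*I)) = d - 4*I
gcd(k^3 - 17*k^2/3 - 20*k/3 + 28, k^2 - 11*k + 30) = k - 6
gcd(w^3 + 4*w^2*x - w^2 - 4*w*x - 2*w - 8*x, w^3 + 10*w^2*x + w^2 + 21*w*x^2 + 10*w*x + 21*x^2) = w + 1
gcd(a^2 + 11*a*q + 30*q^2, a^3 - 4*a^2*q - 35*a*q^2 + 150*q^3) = a + 6*q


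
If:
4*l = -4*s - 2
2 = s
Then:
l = -5/2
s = 2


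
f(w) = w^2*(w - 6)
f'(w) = w^2 + 2*w*(w - 6) = 3*w*(w - 4)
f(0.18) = -0.19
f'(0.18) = -2.06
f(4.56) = -29.94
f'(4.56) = 7.66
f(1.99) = -15.88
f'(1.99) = -12.00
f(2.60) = -22.98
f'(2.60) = -10.92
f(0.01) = -0.00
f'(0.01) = -0.12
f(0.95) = -4.56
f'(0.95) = -8.69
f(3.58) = -31.02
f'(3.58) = -4.51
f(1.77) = -13.25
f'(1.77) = -11.84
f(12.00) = 864.00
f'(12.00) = 288.00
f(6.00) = 0.00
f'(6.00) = 36.00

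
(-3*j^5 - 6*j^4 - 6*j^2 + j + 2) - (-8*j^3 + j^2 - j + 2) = -3*j^5 - 6*j^4 + 8*j^3 - 7*j^2 + 2*j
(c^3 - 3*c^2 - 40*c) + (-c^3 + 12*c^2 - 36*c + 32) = 9*c^2 - 76*c + 32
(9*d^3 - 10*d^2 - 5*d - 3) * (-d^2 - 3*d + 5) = -9*d^5 - 17*d^4 + 80*d^3 - 32*d^2 - 16*d - 15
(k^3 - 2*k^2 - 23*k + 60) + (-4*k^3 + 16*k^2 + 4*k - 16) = -3*k^3 + 14*k^2 - 19*k + 44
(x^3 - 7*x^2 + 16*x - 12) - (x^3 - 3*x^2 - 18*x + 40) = -4*x^2 + 34*x - 52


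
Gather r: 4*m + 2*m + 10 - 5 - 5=6*m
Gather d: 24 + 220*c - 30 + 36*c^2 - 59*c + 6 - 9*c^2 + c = 27*c^2 + 162*c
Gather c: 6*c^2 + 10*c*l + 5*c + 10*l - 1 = 6*c^2 + c*(10*l + 5) + 10*l - 1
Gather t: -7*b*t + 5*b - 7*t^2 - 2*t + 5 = 5*b - 7*t^2 + t*(-7*b - 2) + 5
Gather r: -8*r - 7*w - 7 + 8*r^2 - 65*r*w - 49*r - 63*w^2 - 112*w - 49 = 8*r^2 + r*(-65*w - 57) - 63*w^2 - 119*w - 56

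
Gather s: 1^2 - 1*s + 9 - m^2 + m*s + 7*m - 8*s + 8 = -m^2 + 7*m + s*(m - 9) + 18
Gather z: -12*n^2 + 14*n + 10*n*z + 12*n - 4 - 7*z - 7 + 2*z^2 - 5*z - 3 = -12*n^2 + 26*n + 2*z^2 + z*(10*n - 12) - 14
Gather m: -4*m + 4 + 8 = 12 - 4*m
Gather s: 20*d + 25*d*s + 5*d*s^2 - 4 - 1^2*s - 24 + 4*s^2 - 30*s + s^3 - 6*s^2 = 20*d + s^3 + s^2*(5*d - 2) + s*(25*d - 31) - 28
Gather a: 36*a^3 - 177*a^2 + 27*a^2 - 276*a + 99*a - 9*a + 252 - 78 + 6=36*a^3 - 150*a^2 - 186*a + 180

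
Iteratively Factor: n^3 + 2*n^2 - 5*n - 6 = (n - 2)*(n^2 + 4*n + 3) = (n - 2)*(n + 3)*(n + 1)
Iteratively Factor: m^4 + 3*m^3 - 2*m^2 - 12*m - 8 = (m - 2)*(m^3 + 5*m^2 + 8*m + 4) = (m - 2)*(m + 1)*(m^2 + 4*m + 4) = (m - 2)*(m + 1)*(m + 2)*(m + 2)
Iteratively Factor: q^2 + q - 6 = (q + 3)*(q - 2)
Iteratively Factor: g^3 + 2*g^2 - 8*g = (g - 2)*(g^2 + 4*g) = (g - 2)*(g + 4)*(g)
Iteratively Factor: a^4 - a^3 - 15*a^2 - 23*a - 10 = (a + 1)*(a^3 - 2*a^2 - 13*a - 10) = (a - 5)*(a + 1)*(a^2 + 3*a + 2) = (a - 5)*(a + 1)*(a + 2)*(a + 1)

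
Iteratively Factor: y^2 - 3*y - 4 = (y + 1)*(y - 4)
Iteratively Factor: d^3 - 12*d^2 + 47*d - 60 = (d - 5)*(d^2 - 7*d + 12) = (d - 5)*(d - 4)*(d - 3)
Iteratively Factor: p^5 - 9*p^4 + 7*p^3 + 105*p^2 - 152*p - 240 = (p - 4)*(p^4 - 5*p^3 - 13*p^2 + 53*p + 60) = (p - 4)*(p + 3)*(p^3 - 8*p^2 + 11*p + 20) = (p - 4)*(p + 1)*(p + 3)*(p^2 - 9*p + 20) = (p - 4)^2*(p + 1)*(p + 3)*(p - 5)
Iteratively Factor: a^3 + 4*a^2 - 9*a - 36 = (a + 3)*(a^2 + a - 12) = (a - 3)*(a + 3)*(a + 4)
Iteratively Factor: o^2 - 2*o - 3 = (o + 1)*(o - 3)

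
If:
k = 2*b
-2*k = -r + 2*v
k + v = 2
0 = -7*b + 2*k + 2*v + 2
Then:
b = 6/7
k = 12/7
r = 4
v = 2/7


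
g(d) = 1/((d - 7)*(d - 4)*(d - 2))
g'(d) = -1/((d - 7)*(d - 4)*(d - 2)^2) - 1/((d - 7)*(d - 4)^2*(d - 2)) - 1/((d - 7)^2*(d - 4)*(d - 2)) = (-(d - 7)*(d - 4) - (d - 7)*(d - 2) - (d - 4)*(d - 2))/((d - 7)^2*(d - 4)^2*(d - 2)^2)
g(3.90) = 1.70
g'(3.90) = 16.63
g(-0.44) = -0.01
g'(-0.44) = -0.01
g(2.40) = 0.34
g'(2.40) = -0.56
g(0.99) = -0.05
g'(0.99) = -0.08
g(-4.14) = -0.00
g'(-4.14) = -0.00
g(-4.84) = -0.00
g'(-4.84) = -0.00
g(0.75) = -0.04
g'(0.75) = -0.05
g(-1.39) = -0.01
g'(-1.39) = -0.00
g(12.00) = 0.00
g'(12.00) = 0.00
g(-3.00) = 0.00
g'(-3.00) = 0.00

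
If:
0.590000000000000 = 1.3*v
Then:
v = 0.45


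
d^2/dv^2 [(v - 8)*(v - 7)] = 2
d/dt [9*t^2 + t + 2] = 18*t + 1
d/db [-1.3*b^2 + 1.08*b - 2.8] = 1.08 - 2.6*b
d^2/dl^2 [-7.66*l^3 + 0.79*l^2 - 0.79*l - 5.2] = 1.58 - 45.96*l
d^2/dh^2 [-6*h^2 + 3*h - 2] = -12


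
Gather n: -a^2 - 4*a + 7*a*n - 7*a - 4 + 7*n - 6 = -a^2 - 11*a + n*(7*a + 7) - 10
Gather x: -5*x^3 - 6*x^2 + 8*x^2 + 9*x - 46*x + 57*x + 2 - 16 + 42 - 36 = -5*x^3 + 2*x^2 + 20*x - 8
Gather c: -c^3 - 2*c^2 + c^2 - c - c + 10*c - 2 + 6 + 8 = -c^3 - c^2 + 8*c + 12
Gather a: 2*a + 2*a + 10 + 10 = 4*a + 20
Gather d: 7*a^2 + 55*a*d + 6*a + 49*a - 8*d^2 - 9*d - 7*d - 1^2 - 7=7*a^2 + 55*a - 8*d^2 + d*(55*a - 16) - 8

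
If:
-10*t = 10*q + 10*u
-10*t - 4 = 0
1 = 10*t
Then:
No Solution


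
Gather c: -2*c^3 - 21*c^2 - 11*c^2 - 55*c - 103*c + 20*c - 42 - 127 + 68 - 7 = -2*c^3 - 32*c^2 - 138*c - 108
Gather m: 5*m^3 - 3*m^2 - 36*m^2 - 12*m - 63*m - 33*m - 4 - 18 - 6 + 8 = 5*m^3 - 39*m^2 - 108*m - 20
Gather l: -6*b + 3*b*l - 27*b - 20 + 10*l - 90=-33*b + l*(3*b + 10) - 110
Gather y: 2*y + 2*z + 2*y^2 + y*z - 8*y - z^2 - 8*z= 2*y^2 + y*(z - 6) - z^2 - 6*z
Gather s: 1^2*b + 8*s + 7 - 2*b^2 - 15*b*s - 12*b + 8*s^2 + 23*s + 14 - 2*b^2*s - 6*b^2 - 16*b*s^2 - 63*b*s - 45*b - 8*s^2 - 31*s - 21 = -8*b^2 - 16*b*s^2 - 56*b + s*(-2*b^2 - 78*b)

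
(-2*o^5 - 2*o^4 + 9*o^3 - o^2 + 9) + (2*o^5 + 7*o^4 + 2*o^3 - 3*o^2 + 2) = 5*o^4 + 11*o^3 - 4*o^2 + 11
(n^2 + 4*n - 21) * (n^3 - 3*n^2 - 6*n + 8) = n^5 + n^4 - 39*n^3 + 47*n^2 + 158*n - 168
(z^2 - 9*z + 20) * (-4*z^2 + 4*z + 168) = -4*z^4 + 40*z^3 + 52*z^2 - 1432*z + 3360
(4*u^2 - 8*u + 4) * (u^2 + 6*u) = 4*u^4 + 16*u^3 - 44*u^2 + 24*u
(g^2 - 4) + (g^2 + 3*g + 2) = 2*g^2 + 3*g - 2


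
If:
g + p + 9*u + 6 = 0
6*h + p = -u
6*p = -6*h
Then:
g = -46*u/5 - 6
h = -u/5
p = u/5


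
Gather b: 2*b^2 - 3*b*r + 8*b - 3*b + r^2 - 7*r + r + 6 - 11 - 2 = 2*b^2 + b*(5 - 3*r) + r^2 - 6*r - 7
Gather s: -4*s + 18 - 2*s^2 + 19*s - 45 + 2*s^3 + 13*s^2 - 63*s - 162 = 2*s^3 + 11*s^2 - 48*s - 189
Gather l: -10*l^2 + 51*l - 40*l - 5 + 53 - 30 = -10*l^2 + 11*l + 18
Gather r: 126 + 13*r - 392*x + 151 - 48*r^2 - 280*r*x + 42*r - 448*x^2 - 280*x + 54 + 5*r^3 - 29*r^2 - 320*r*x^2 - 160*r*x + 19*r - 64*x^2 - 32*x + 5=5*r^3 - 77*r^2 + r*(-320*x^2 - 440*x + 74) - 512*x^2 - 704*x + 336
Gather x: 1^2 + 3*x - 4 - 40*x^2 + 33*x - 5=-40*x^2 + 36*x - 8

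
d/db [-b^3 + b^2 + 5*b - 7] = -3*b^2 + 2*b + 5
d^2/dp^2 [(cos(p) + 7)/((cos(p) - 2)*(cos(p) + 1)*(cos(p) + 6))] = 2*(-506*(1 - cos(p)^2)^2 + 57*sin(p)^6 - 2*cos(p)^7 + 18*cos(p)^6 - 218*cos(p)^5 + 175*cos(p)^3 - 1428*cos(p)^2 - 144*cos(p) + 1221)/((cos(p) - 2)^3*(cos(p) + 1)^3*(cos(p) + 6)^3)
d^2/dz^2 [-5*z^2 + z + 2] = -10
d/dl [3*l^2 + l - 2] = 6*l + 1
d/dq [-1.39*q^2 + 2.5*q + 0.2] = 2.5 - 2.78*q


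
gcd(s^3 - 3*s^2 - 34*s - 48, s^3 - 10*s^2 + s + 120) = s^2 - 5*s - 24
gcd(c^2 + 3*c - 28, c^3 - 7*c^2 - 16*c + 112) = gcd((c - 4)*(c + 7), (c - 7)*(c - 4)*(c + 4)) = c - 4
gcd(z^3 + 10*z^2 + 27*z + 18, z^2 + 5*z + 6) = z + 3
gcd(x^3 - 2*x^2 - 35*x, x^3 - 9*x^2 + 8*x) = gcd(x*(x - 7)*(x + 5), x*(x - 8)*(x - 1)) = x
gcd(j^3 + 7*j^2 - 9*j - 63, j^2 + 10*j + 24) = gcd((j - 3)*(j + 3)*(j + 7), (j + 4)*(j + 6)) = 1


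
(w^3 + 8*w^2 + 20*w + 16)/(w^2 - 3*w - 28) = (w^2 + 4*w + 4)/(w - 7)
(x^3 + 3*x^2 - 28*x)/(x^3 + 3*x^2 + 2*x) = (x^2 + 3*x - 28)/(x^2 + 3*x + 2)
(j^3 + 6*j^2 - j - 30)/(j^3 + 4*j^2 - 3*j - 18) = (j + 5)/(j + 3)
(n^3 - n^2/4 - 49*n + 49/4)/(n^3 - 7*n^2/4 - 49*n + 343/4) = (4*n - 1)/(4*n - 7)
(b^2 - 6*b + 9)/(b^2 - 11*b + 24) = (b - 3)/(b - 8)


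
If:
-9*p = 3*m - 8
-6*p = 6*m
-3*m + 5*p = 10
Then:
No Solution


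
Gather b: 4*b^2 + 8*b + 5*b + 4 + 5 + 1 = 4*b^2 + 13*b + 10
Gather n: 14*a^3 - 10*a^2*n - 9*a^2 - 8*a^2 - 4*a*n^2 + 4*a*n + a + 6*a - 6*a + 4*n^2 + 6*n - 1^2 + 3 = 14*a^3 - 17*a^2 + a + n^2*(4 - 4*a) + n*(-10*a^2 + 4*a + 6) + 2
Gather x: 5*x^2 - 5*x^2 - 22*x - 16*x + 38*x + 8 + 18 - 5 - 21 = 0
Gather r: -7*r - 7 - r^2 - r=-r^2 - 8*r - 7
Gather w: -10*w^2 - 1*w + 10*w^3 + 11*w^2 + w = 10*w^3 + w^2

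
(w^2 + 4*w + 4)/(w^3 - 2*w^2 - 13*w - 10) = (w + 2)/(w^2 - 4*w - 5)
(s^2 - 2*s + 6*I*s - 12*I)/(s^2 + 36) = (s - 2)/(s - 6*I)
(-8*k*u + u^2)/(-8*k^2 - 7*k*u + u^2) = u/(k + u)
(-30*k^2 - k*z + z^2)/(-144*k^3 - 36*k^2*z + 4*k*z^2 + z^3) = (5*k + z)/(24*k^2 + 10*k*z + z^2)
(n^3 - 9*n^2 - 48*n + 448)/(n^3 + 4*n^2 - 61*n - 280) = (n - 8)/(n + 5)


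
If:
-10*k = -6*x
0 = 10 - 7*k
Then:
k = 10/7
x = 50/21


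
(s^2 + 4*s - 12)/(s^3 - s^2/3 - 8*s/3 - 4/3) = 3*(s + 6)/(3*s^2 + 5*s + 2)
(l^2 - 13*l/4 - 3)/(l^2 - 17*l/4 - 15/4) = (l - 4)/(l - 5)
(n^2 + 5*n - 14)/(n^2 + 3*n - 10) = (n + 7)/(n + 5)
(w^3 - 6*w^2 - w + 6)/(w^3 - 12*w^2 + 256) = (w^3 - 6*w^2 - w + 6)/(w^3 - 12*w^2 + 256)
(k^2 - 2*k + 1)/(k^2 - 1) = (k - 1)/(k + 1)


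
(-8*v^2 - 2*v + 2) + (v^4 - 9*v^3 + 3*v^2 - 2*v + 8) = v^4 - 9*v^3 - 5*v^2 - 4*v + 10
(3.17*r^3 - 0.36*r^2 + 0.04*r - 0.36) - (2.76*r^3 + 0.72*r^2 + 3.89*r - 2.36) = 0.41*r^3 - 1.08*r^2 - 3.85*r + 2.0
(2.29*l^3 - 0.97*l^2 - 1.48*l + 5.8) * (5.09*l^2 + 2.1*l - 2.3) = 11.6561*l^5 - 0.128299999999999*l^4 - 14.8372*l^3 + 28.645*l^2 + 15.584*l - 13.34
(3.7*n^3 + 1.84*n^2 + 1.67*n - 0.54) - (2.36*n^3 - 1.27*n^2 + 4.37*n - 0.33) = 1.34*n^3 + 3.11*n^2 - 2.7*n - 0.21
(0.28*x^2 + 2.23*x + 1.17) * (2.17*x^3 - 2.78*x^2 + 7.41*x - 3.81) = 0.6076*x^5 + 4.0607*x^4 - 1.5857*x^3 + 12.2049*x^2 + 0.173399999999999*x - 4.4577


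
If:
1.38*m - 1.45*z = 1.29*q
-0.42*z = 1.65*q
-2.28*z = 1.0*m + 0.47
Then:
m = -0.12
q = 0.04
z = -0.15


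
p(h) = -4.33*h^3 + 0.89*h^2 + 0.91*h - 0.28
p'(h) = -12.99*h^2 + 1.78*h + 0.91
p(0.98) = -2.61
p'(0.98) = -9.82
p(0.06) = -0.22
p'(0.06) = 0.97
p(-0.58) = 0.34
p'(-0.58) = -4.49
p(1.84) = -22.57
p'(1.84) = -39.79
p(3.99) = -257.53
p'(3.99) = -198.79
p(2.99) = -105.35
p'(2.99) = -109.90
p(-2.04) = 38.33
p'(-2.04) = -56.78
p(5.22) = -587.16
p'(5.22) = -343.76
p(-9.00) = 3220.19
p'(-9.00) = -1067.30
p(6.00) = -898.06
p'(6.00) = -456.05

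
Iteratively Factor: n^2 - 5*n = (n)*(n - 5)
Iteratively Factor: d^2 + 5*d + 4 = (d + 4)*(d + 1)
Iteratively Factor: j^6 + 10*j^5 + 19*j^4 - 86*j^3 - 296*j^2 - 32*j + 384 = (j + 4)*(j^5 + 6*j^4 - 5*j^3 - 66*j^2 - 32*j + 96) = (j - 1)*(j + 4)*(j^4 + 7*j^3 + 2*j^2 - 64*j - 96) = (j - 3)*(j - 1)*(j + 4)*(j^3 + 10*j^2 + 32*j + 32) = (j - 3)*(j - 1)*(j + 2)*(j + 4)*(j^2 + 8*j + 16) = (j - 3)*(j - 1)*(j + 2)*(j + 4)^2*(j + 4)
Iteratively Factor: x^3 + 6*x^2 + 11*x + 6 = (x + 2)*(x^2 + 4*x + 3) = (x + 2)*(x + 3)*(x + 1)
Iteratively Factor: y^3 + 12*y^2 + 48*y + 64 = (y + 4)*(y^2 + 8*y + 16) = (y + 4)^2*(y + 4)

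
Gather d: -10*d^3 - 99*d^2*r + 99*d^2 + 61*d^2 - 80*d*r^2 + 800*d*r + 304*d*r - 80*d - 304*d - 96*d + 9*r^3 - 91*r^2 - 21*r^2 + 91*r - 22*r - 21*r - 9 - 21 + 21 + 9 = -10*d^3 + d^2*(160 - 99*r) + d*(-80*r^2 + 1104*r - 480) + 9*r^3 - 112*r^2 + 48*r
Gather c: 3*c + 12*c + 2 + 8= 15*c + 10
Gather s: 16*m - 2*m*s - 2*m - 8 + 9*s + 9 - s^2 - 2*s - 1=14*m - s^2 + s*(7 - 2*m)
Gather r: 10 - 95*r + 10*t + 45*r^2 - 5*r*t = 45*r^2 + r*(-5*t - 95) + 10*t + 10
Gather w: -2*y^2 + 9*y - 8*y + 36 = -2*y^2 + y + 36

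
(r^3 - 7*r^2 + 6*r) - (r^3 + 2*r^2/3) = -23*r^2/3 + 6*r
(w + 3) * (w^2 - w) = w^3 + 2*w^2 - 3*w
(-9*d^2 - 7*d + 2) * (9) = -81*d^2 - 63*d + 18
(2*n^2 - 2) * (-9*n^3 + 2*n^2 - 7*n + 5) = -18*n^5 + 4*n^4 + 4*n^3 + 6*n^2 + 14*n - 10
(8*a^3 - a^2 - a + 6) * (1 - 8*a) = -64*a^4 + 16*a^3 + 7*a^2 - 49*a + 6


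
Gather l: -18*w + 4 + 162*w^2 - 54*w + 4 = 162*w^2 - 72*w + 8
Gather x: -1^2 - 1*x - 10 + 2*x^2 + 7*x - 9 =2*x^2 + 6*x - 20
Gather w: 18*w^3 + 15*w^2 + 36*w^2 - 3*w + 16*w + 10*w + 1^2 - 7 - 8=18*w^3 + 51*w^2 + 23*w - 14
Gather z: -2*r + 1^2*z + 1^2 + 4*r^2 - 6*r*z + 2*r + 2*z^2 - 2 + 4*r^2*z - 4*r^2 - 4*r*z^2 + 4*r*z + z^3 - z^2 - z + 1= z^3 + z^2*(1 - 4*r) + z*(4*r^2 - 2*r)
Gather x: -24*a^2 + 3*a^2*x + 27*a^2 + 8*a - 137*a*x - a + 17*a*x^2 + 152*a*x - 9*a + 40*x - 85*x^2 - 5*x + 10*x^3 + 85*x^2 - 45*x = 3*a^2 + 17*a*x^2 - 2*a + 10*x^3 + x*(3*a^2 + 15*a - 10)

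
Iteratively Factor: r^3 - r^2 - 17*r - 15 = (r + 1)*(r^2 - 2*r - 15) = (r - 5)*(r + 1)*(r + 3)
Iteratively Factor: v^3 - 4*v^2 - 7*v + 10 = (v + 2)*(v^2 - 6*v + 5) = (v - 1)*(v + 2)*(v - 5)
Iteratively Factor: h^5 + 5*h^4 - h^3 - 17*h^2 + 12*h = (h - 1)*(h^4 + 6*h^3 + 5*h^2 - 12*h) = (h - 1)^2*(h^3 + 7*h^2 + 12*h) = h*(h - 1)^2*(h^2 + 7*h + 12) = h*(h - 1)^2*(h + 4)*(h + 3)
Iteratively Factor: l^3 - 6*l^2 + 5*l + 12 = (l + 1)*(l^2 - 7*l + 12) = (l - 3)*(l + 1)*(l - 4)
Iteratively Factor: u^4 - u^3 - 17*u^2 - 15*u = (u + 3)*(u^3 - 4*u^2 - 5*u) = u*(u + 3)*(u^2 - 4*u - 5) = u*(u + 1)*(u + 3)*(u - 5)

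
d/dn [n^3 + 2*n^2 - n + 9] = 3*n^2 + 4*n - 1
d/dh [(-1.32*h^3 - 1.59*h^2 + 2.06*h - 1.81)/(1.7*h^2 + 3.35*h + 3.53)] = (-2.244*h^4 - 8.844*h^3 - 22.8073*h^2 - 5.0714*h + 13.3353)/(2.89*h^4 + 11.39*h^3 + 23.2245*h^2 + 23.651*h + 12.4609)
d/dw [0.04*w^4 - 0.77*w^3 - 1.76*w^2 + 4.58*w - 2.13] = 0.16*w^3 - 2.31*w^2 - 3.52*w + 4.58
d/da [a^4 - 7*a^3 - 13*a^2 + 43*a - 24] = 4*a^3 - 21*a^2 - 26*a + 43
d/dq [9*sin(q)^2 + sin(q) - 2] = (18*sin(q) + 1)*cos(q)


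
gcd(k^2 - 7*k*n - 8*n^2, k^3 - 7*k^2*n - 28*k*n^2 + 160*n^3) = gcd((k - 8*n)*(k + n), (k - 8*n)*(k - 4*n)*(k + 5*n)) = k - 8*n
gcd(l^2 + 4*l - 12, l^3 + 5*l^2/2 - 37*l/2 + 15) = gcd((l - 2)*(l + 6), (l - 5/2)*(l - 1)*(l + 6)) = l + 6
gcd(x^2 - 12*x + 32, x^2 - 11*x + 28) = x - 4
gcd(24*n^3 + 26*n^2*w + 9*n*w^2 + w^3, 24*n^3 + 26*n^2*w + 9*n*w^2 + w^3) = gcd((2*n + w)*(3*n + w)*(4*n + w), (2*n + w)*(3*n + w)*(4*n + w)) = 24*n^3 + 26*n^2*w + 9*n*w^2 + w^3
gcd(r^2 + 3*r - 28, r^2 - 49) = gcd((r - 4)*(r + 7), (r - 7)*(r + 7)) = r + 7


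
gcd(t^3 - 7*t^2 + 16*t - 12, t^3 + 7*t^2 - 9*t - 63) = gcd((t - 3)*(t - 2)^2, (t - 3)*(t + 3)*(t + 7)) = t - 3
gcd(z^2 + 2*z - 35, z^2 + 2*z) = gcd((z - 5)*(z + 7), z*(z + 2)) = 1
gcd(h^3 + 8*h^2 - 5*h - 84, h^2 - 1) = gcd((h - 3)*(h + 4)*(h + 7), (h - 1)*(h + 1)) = 1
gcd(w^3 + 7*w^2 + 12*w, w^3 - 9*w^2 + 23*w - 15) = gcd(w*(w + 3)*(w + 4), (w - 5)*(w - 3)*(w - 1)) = 1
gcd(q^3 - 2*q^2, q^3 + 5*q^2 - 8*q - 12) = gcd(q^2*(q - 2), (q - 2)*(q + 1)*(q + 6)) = q - 2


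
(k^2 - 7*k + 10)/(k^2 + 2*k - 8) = (k - 5)/(k + 4)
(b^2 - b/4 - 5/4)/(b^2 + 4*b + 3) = (b - 5/4)/(b + 3)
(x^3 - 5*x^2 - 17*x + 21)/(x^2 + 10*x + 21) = (x^2 - 8*x + 7)/(x + 7)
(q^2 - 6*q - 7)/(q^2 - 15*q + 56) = (q + 1)/(q - 8)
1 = 1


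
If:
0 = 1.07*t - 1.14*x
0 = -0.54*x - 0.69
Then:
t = -1.36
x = -1.28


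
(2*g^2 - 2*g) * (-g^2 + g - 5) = -2*g^4 + 4*g^3 - 12*g^2 + 10*g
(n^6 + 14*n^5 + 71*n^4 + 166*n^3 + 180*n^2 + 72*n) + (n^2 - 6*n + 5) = n^6 + 14*n^5 + 71*n^4 + 166*n^3 + 181*n^2 + 66*n + 5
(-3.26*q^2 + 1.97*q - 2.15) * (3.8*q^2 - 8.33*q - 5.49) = -12.388*q^4 + 34.6418*q^3 - 6.6827*q^2 + 7.0942*q + 11.8035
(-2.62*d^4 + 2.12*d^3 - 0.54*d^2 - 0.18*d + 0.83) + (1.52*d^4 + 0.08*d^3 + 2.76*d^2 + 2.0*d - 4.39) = -1.1*d^4 + 2.2*d^3 + 2.22*d^2 + 1.82*d - 3.56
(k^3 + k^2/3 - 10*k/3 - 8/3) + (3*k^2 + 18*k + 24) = k^3 + 10*k^2/3 + 44*k/3 + 64/3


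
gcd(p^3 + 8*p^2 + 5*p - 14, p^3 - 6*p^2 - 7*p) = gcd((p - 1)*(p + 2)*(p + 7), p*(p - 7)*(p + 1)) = 1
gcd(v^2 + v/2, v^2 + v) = v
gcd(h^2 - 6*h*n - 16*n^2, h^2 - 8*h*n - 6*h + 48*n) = h - 8*n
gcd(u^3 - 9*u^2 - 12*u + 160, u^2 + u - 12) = u + 4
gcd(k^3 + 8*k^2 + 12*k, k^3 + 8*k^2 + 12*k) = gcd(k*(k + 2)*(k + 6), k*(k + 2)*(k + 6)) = k^3 + 8*k^2 + 12*k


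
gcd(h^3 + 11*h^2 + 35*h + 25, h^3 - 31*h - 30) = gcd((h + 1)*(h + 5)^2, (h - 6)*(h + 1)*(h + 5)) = h^2 + 6*h + 5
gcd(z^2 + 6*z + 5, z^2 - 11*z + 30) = 1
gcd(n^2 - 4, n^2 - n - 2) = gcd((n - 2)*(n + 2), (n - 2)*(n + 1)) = n - 2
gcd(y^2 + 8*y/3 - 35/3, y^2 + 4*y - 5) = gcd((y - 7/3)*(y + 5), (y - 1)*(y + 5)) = y + 5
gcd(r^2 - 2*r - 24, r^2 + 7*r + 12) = r + 4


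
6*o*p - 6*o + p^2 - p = (6*o + p)*(p - 1)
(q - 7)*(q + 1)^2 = q^3 - 5*q^2 - 13*q - 7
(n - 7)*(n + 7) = n^2 - 49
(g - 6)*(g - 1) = g^2 - 7*g + 6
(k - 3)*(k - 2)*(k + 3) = k^3 - 2*k^2 - 9*k + 18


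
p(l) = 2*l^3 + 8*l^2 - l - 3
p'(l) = 6*l^2 + 16*l - 1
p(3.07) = 127.20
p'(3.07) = 104.67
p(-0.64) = 0.39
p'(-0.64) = -8.78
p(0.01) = -3.01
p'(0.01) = -0.84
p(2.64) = 86.92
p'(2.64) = 83.06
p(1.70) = 28.25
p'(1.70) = 43.54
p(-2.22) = 16.77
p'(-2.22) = -6.95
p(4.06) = 258.66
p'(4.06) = 162.86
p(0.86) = 3.33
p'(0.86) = 17.20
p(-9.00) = -804.00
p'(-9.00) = 341.00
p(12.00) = 4593.00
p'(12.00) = 1055.00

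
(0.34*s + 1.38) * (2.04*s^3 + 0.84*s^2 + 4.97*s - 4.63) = 0.6936*s^4 + 3.1008*s^3 + 2.849*s^2 + 5.2844*s - 6.3894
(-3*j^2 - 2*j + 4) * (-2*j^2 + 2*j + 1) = 6*j^4 - 2*j^3 - 15*j^2 + 6*j + 4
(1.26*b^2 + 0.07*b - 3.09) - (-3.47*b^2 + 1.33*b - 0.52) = 4.73*b^2 - 1.26*b - 2.57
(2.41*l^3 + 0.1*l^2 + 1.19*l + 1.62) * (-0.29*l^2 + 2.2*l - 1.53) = -0.6989*l^5 + 5.273*l^4 - 3.8124*l^3 + 1.9952*l^2 + 1.7433*l - 2.4786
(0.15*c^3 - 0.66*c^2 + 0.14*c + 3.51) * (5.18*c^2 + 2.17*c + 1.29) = 0.777*c^5 - 3.0933*c^4 - 0.5135*c^3 + 17.6342*c^2 + 7.7973*c + 4.5279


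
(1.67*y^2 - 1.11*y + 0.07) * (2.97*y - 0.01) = 4.9599*y^3 - 3.3134*y^2 + 0.219*y - 0.0007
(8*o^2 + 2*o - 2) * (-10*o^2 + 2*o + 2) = -80*o^4 - 4*o^3 + 40*o^2 - 4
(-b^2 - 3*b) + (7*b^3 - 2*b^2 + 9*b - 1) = 7*b^3 - 3*b^2 + 6*b - 1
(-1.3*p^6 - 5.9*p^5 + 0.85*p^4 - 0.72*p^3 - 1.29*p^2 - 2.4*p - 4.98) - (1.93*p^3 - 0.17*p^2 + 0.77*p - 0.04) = -1.3*p^6 - 5.9*p^5 + 0.85*p^4 - 2.65*p^3 - 1.12*p^2 - 3.17*p - 4.94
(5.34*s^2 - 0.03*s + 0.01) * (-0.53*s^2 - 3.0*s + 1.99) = -2.8302*s^4 - 16.0041*s^3 + 10.7113*s^2 - 0.0897*s + 0.0199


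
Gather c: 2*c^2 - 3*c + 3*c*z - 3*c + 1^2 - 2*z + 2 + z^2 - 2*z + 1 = 2*c^2 + c*(3*z - 6) + z^2 - 4*z + 4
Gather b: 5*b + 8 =5*b + 8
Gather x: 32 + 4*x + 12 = 4*x + 44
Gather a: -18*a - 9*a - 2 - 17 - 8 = -27*a - 27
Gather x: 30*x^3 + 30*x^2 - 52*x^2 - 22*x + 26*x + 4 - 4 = 30*x^3 - 22*x^2 + 4*x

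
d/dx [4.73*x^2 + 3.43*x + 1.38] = 9.46*x + 3.43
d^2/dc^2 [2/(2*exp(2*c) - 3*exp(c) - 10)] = 2*((3 - 8*exp(c))*(-2*exp(2*c) + 3*exp(c) + 10) - 2*(4*exp(c) - 3)^2*exp(c))*exp(c)/(-2*exp(2*c) + 3*exp(c) + 10)^3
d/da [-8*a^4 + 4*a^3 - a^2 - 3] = 2*a*(-16*a^2 + 6*a - 1)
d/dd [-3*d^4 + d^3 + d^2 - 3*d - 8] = -12*d^3 + 3*d^2 + 2*d - 3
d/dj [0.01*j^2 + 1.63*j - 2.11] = 0.02*j + 1.63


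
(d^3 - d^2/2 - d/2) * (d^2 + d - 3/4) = d^5 + d^4/2 - 7*d^3/4 - d^2/8 + 3*d/8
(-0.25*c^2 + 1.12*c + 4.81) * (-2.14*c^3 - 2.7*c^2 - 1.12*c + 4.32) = 0.535*c^5 - 1.7218*c^4 - 13.0374*c^3 - 15.3214*c^2 - 0.548799999999999*c + 20.7792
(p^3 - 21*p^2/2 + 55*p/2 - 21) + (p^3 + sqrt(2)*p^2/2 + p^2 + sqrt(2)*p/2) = 2*p^3 - 19*p^2/2 + sqrt(2)*p^2/2 + sqrt(2)*p/2 + 55*p/2 - 21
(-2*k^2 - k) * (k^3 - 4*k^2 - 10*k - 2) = -2*k^5 + 7*k^4 + 24*k^3 + 14*k^2 + 2*k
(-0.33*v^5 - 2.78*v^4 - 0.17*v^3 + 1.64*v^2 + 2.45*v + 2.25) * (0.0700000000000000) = -0.0231*v^5 - 0.1946*v^4 - 0.0119*v^3 + 0.1148*v^2 + 0.1715*v + 0.1575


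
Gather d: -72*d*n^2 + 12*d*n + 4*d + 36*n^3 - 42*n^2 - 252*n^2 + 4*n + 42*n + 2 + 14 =d*(-72*n^2 + 12*n + 4) + 36*n^3 - 294*n^2 + 46*n + 16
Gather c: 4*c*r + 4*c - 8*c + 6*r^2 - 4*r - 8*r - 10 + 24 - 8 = c*(4*r - 4) + 6*r^2 - 12*r + 6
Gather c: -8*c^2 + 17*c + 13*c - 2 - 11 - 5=-8*c^2 + 30*c - 18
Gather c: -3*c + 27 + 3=30 - 3*c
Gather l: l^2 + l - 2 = l^2 + l - 2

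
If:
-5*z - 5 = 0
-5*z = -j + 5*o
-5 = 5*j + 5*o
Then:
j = -5/3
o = 2/3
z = -1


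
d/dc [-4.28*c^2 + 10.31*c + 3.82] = 10.31 - 8.56*c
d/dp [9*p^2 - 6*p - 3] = 18*p - 6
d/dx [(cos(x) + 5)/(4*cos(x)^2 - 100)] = sin(x)/(4*(cos(x) - 5)^2)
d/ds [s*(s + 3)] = 2*s + 3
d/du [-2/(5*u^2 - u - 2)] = 2*(10*u - 1)/(-5*u^2 + u + 2)^2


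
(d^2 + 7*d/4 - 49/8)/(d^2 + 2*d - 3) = (8*d^2 + 14*d - 49)/(8*(d^2 + 2*d - 3))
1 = 1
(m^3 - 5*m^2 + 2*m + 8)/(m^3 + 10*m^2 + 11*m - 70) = (m^2 - 3*m - 4)/(m^2 + 12*m + 35)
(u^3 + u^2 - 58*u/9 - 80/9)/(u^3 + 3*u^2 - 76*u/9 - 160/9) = (u + 2)/(u + 4)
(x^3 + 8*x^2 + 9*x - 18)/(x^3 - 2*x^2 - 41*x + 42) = (x + 3)/(x - 7)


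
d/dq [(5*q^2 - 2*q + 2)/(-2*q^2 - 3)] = 2*(-2*q^2 - 11*q + 3)/(4*q^4 + 12*q^2 + 9)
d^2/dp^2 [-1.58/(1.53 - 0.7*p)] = 1.5484/(0.7*p - 1.53)^3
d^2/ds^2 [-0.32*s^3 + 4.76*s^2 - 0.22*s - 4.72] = 9.52 - 1.92*s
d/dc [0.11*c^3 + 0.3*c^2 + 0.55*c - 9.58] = 0.33*c^2 + 0.6*c + 0.55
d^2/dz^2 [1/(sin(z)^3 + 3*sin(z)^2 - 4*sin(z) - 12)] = (-9*sin(z)^6 - 33*sin(z)^5 - 16*sin(z)^4 - 24*sin(z)^3 - 130*sin(z)^2 + 48*sin(z) + 104)/(sin(z)^3 + 3*sin(z)^2 - 4*sin(z) - 12)^3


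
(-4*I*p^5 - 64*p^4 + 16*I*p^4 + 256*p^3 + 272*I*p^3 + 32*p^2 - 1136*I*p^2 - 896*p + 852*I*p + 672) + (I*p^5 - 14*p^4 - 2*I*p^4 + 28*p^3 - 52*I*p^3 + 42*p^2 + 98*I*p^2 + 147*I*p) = -3*I*p^5 - 78*p^4 + 14*I*p^4 + 284*p^3 + 220*I*p^3 + 74*p^2 - 1038*I*p^2 - 896*p + 999*I*p + 672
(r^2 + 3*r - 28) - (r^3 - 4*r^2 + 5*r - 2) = -r^3 + 5*r^2 - 2*r - 26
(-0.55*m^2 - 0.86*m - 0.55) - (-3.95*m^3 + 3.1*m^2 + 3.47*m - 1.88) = 3.95*m^3 - 3.65*m^2 - 4.33*m + 1.33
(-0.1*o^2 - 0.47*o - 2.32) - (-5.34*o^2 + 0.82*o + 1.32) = 5.24*o^2 - 1.29*o - 3.64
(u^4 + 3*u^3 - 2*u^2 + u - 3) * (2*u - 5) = 2*u^5 + u^4 - 19*u^3 + 12*u^2 - 11*u + 15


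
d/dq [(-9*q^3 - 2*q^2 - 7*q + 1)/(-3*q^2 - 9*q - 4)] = (27*q^4 + 162*q^3 + 105*q^2 + 22*q + 37)/(9*q^4 + 54*q^3 + 105*q^2 + 72*q + 16)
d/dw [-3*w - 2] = -3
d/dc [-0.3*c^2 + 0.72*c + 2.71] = 0.72 - 0.6*c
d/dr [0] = 0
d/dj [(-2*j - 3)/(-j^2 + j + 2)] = (2*j^2 - 2*j - (2*j - 1)*(2*j + 3) - 4)/(-j^2 + j + 2)^2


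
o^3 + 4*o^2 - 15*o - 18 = (o - 3)*(o + 1)*(o + 6)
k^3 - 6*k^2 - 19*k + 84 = (k - 7)*(k - 3)*(k + 4)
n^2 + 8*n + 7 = (n + 1)*(n + 7)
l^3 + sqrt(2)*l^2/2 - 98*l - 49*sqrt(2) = (l - 7*sqrt(2))*(l + sqrt(2)/2)*(l + 7*sqrt(2))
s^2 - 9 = (s - 3)*(s + 3)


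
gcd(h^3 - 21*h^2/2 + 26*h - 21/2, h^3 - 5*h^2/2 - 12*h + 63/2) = h - 3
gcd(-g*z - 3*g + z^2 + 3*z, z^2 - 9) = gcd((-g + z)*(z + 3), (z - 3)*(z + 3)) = z + 3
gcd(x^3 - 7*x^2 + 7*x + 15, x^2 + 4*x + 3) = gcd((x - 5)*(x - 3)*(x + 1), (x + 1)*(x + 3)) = x + 1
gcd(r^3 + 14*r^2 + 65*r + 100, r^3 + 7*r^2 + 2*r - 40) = r^2 + 9*r + 20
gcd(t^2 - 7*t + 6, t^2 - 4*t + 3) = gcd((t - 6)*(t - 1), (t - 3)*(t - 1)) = t - 1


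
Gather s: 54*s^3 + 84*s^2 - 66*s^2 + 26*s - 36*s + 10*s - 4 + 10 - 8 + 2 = 54*s^3 + 18*s^2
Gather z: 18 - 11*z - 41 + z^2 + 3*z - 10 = z^2 - 8*z - 33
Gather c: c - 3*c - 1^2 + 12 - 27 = -2*c - 16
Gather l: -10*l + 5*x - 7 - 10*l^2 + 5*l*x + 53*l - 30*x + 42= -10*l^2 + l*(5*x + 43) - 25*x + 35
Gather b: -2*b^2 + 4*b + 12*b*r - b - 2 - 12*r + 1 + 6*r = -2*b^2 + b*(12*r + 3) - 6*r - 1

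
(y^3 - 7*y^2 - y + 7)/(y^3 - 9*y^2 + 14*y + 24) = (y^2 - 8*y + 7)/(y^2 - 10*y + 24)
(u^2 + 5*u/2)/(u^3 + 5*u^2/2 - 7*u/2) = (2*u + 5)/(2*u^2 + 5*u - 7)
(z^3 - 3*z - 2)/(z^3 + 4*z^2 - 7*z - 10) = (z + 1)/(z + 5)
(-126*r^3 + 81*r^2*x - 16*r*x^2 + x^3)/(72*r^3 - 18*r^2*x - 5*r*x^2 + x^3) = (-7*r + x)/(4*r + x)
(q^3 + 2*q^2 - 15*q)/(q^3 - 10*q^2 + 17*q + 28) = q*(q^2 + 2*q - 15)/(q^3 - 10*q^2 + 17*q + 28)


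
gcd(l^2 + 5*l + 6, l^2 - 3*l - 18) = l + 3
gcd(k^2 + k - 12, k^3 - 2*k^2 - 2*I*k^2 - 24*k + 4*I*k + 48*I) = k + 4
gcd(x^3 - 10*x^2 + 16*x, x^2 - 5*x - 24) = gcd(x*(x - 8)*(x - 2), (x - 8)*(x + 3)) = x - 8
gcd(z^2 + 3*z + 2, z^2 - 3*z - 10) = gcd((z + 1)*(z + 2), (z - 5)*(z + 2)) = z + 2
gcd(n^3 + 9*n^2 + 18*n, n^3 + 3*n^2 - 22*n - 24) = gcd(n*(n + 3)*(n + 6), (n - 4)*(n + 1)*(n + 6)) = n + 6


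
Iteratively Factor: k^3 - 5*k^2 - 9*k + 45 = (k + 3)*(k^2 - 8*k + 15) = (k - 5)*(k + 3)*(k - 3)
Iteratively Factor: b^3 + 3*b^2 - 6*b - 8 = (b - 2)*(b^2 + 5*b + 4) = (b - 2)*(b + 4)*(b + 1)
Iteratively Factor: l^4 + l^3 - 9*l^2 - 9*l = (l - 3)*(l^3 + 4*l^2 + 3*l) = (l - 3)*(l + 3)*(l^2 + l) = l*(l - 3)*(l + 3)*(l + 1)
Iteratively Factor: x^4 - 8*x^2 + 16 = (x + 2)*(x^3 - 2*x^2 - 4*x + 8) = (x - 2)*(x + 2)*(x^2 - 4) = (x - 2)^2*(x + 2)*(x + 2)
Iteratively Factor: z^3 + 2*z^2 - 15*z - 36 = (z - 4)*(z^2 + 6*z + 9) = (z - 4)*(z + 3)*(z + 3)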